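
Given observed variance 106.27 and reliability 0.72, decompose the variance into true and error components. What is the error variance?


var_true = rxx * var_obs = 0.72 * 106.27 = 76.5144
var_error = var_obs - var_true
var_error = 106.27 - 76.5144
var_error = 29.7556

29.7556


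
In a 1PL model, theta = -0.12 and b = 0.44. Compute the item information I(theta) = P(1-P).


P = 1/(1+exp(-(-0.12-0.44))) = 0.3635
I = P*(1-P) = 0.3635 * 0.6365
I = 0.2314

0.2314


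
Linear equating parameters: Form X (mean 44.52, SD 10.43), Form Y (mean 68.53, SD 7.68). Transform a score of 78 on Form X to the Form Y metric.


slope = SD_Y / SD_X = 7.68 / 10.43 ~ 0.7363
intercept = mean_Y - slope * mean_X = 68.53 - (7.68 / 10.43) * 44.52 ~ 35.7483
Y = slope * X + intercept. To avoid rounding drift from the rounded slope/intercept, evaluate the equivalent form Y = mean_Y + SD_Y * (X - mean_X) / SD_X at full precision:
Y = 68.53 + 7.68 * (78 - 44.52) / 10.43
Y = 68.53 + 7.68 * 33.48 / 10.43
Y = 68.53 + 257.1264 / 10.43
Y = 68.53 + 24.6526
Y = 93.1826

93.1826


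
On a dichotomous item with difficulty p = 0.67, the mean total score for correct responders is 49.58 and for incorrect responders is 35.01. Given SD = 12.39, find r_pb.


q = 1 - p = 0.33
rpb = ((M1 - M0) / SD) * sqrt(p * q)
rpb = ((49.58 - 35.01) / 12.39) * sqrt(0.67 * 0.33)
rpb = 0.5529

0.5529


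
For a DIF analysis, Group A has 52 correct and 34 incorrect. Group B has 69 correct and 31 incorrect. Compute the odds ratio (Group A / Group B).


Odds_A = 52/34 = 1.5294
Odds_B = 69/31 = 2.2258
OR = Odds_A / Odds_B = 1.5294 / 2.2258
Exactly, OR = (52 * 31) / (34 * 69) = 1612 / 2346
OR = 0.6871

0.6871


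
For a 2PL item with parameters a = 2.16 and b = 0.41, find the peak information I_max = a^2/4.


For 2PL, max info at theta = b = 0.41
I_max = a^2 / 4 = 2.16^2 / 4
= 4.6656 / 4
I_max = 1.1664

1.1664


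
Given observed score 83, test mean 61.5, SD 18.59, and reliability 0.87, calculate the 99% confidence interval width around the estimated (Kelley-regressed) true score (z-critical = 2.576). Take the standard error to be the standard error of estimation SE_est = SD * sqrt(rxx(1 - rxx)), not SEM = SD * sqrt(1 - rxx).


True score estimate = 0.87*83 + 0.13*61.5 = 80.205
SE_est = SD * sqrt(rxx * (1 - rxx)) = 18.59 * sqrt(0.87 * 0.13) = 18.59 * sqrt(0.1131) = 6.251881
CI = T_est +/- z * SE_est, so width = 2 * z * SE_est = 2 * 2.576 * 6.251881
Width = 32.2097

32.2097


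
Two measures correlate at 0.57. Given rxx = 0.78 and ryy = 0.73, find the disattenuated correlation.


r_corrected = rxy / sqrt(rxx * ryy)
= 0.57 / sqrt(0.78 * 0.73)
= 0.57 / sqrt(0.5694)
= 0.57 / 0.754586
r_corrected = 0.7554

0.7554


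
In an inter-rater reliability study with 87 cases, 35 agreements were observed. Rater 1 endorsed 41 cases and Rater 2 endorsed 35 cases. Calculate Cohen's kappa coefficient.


P_o = 35/87 = 0.402299
P_e = (41*35 + 46*52) / 7569 = 0.505615
kappa = (P_o - P_e) / (1 - P_e)
kappa = (0.402299 - 0.505615) / (1 - 0.505615)
kappa = -0.209

-0.209


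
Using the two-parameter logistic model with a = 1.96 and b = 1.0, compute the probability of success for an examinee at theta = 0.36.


a*(theta - b) = 1.96 * (0.36 - 1.0) = -1.2544
exp(--1.2544) = 3.5057
P = 1 / (1 + 3.5057)
P = 0.2219

0.2219


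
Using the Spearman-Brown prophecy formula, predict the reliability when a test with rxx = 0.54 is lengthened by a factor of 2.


r_new = (n * rxx) / (1 + (n-1) * rxx)
r_new = (2 * 0.54) / (1 + 1 * 0.54)
r_new = 1.08 / 1.54
r_new = 0.7013

0.7013


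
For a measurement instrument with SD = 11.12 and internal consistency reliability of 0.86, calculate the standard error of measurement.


SEM = SD * sqrt(1 - rxx)
SEM = 11.12 * sqrt(1 - 0.86)
SEM = 11.12 * sqrt(0.14) = 11.12 * 0.374166
SEM = 4.1607

4.1607


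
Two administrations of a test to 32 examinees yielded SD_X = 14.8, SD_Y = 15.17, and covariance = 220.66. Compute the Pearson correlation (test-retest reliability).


r = cov(X,Y) / (SD_X * SD_Y)
r = 220.66 / (14.8 * 15.17)
r = 220.66 / 224.516
r = 0.9828

0.9828


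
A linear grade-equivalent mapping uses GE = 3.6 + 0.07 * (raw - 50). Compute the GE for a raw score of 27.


raw - median = 27 - 50 = -23
slope * diff = 0.07 * -23 = -1.61
GE = 3.6 + -1.61
GE = 1.99

1.99


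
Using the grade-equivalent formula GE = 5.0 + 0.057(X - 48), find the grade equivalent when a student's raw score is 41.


raw - median = 41 - 48 = -7
slope * diff = 0.057 * -7 = -0.399
GE = 5.0 + -0.399
GE = 4.601

4.601


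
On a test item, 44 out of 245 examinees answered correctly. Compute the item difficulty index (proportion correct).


Item difficulty p = number correct / total examinees
p = 44 / 245
p = 0.1796

0.1796


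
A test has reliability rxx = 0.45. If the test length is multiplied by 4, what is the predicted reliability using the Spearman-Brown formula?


r_new = (n * rxx) / (1 + (n-1) * rxx)
r_new = (4 * 0.45) / (1 + 3 * 0.45)
r_new = 1.8 / 2.35
r_new = 0.766

0.766


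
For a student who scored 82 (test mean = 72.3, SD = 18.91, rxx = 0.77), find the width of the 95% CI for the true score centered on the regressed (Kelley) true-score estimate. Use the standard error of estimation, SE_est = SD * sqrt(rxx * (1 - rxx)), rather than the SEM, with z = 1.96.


True score estimate = 0.77*82 + 0.23*72.3 = 79.769
SE_est = SD * sqrt(rxx * (1 - rxx)) = 18.91 * sqrt(0.77 * 0.23) = 18.91 * sqrt(0.1771) = 7.957943
CI = T_est +/- z * SE_est, so width = 2 * z * SE_est = 2 * 1.96 * 7.957943
Width = 31.1951

31.1951


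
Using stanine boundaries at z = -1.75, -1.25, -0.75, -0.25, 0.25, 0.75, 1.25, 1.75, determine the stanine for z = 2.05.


Stanine boundaries: [-1.75, -1.25, -0.75, -0.25, 0.25, 0.75, 1.25, 1.75]
z = 2.05
Check each boundary:
  z >= -1.75 -> could be stanine 2
  z >= -1.25 -> could be stanine 3
  z >= -0.75 -> could be stanine 4
  z >= -0.25 -> could be stanine 5
  z >= 0.25 -> could be stanine 6
  z >= 0.75 -> could be stanine 7
  z >= 1.25 -> could be stanine 8
  z >= 1.75 -> could be stanine 9
Highest qualifying boundary gives stanine = 9

9


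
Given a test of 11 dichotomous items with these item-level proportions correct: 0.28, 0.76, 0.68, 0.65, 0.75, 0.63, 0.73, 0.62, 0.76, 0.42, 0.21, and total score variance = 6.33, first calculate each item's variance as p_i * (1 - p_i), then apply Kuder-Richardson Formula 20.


For each item, compute p_i * q_i:
  Item 1: 0.28 * 0.72 = 0.2016
  Item 2: 0.76 * 0.24 = 0.1824
  Item 3: 0.68 * 0.32 = 0.2176
  Item 4: 0.65 * 0.35 = 0.2275
  Item 5: 0.75 * 0.25 = 0.1875
  Item 6: 0.63 * 0.37 = 0.2331
  Item 7: 0.73 * 0.27 = 0.1971
  Item 8: 0.62 * 0.38 = 0.2356
  Item 9: 0.76 * 0.24 = 0.1824
  Item 10: 0.42 * 0.58 = 0.2436
  Item 11: 0.21 * 0.79 = 0.1659
Sum(p_i * q_i) = 0.2016 + 0.1824 + 0.2176 + 0.2275 + 0.1875 + 0.2331 + 0.1971 + 0.2356 + 0.1824 + 0.2436 + 0.1659 = 2.2743
KR-20 = (k/(k-1)) * (1 - Sum(p_i*q_i) / Var_total)
= (11/10) * (1 - 2.2743/6.33)
= 1.1 * 0.6407
KR-20 = 0.7048

0.7048


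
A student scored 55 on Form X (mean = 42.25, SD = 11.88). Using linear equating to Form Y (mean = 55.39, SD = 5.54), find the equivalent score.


slope = SD_Y / SD_X = 5.54 / 11.88 ~ 0.4663
intercept = mean_Y - slope * mean_X = 55.39 - (5.54 / 11.88) * 42.25 ~ 35.6876
Y = slope * X + intercept. To avoid rounding drift from the rounded slope/intercept, evaluate the equivalent form Y = mean_Y + SD_Y * (X - mean_X) / SD_X at full precision:
Y = 55.39 + 5.54 * (55 - 42.25) / 11.88
Y = 55.39 + 5.54 * 12.75 / 11.88
Y = 55.39 + 70.635 / 11.88
Y = 55.39 + 5.9457
Y = 61.3357

61.3357


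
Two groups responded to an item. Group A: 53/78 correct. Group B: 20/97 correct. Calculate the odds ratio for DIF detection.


Odds_A = 53/25 = 2.12
Odds_B = 20/77 = 0.2597
OR = Odds_A / Odds_B = 2.12 / 0.2597
Exactly, OR = (53 * 77) / (25 * 20) = 4081 / 500
OR = 8.162

8.162


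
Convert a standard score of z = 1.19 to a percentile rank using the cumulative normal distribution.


CDF(z) = 0.5 * (1 + erf(z/sqrt(2)))
erf(0.8415) = 0.766
CDF = 0.883
Percentile rank = 0.883 * 100 = 88.3

88.3


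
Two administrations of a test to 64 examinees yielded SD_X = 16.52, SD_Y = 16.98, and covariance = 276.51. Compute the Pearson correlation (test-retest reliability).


r = cov(X,Y) / (SD_X * SD_Y)
r = 276.51 / (16.52 * 16.98)
r = 276.51 / 280.5096
r = 0.9857

0.9857


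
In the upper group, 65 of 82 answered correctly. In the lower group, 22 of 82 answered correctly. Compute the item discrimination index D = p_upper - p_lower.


p_upper = 65/82 = 0.7927
p_lower = 22/82 = 0.2683
D = 0.7927 - 0.2683 = 0.5244

0.5244


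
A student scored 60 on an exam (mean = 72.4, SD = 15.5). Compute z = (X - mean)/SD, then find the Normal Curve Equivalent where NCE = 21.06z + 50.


z = (X - mean) / SD = (60 - 72.4) / 15.5
z = -12.4 / 15.5
z = -0.8
NCE = NCE = 21.06z + 50
Carry z at full precision (z = -12.4 / 15.5) into the conversion:
NCE = 21.06 * (-12.4 / 15.5) + 50 = -261.144 / 15.5 + 50
NCE = -16.848 + 50
NCE = 33.152

33.152


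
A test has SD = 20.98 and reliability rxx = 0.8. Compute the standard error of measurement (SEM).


SEM = SD * sqrt(1 - rxx)
SEM = 20.98 * sqrt(1 - 0.8)
SEM = 20.98 * sqrt(0.2) = 20.98 * 0.447214
SEM = 9.3825

9.3825


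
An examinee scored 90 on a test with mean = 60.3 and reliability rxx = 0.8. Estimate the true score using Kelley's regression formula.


T_est = rxx * X + (1 - rxx) * mean
T_est = 0.8 * 90 + 0.2 * 60.3
T_est = 72.0 + 12.06
T_est = 84.06

84.06


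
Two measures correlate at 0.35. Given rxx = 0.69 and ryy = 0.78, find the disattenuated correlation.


r_corrected = rxy / sqrt(rxx * ryy)
= 0.35 / sqrt(0.69 * 0.78)
= 0.35 / sqrt(0.5382)
= 0.35 / 0.733621
r_corrected = 0.4771

0.4771


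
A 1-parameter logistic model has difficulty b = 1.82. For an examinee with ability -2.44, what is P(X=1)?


theta - b = -2.44 - 1.82 = -4.26
exp(-(theta - b)) = exp(4.26) = 70.81
P = 1 / (1 + 70.81)
P = 0.0139

0.0139


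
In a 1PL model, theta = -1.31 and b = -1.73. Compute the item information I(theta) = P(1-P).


P = 1/(1+exp(-(-1.31--1.73))) = 0.6035
I = P*(1-P) = 0.6035 * 0.3965
I = 0.2393

0.2393


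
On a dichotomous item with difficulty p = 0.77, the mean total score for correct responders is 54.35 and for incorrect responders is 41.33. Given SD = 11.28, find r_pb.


q = 1 - p = 0.23
rpb = ((M1 - M0) / SD) * sqrt(p * q)
rpb = ((54.35 - 41.33) / 11.28) * sqrt(0.77 * 0.23)
rpb = 0.4857

0.4857


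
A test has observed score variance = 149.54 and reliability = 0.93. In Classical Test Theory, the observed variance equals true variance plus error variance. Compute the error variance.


var_true = rxx * var_obs = 0.93 * 149.54 = 139.0722
var_error = var_obs - var_true
var_error = 149.54 - 139.0722
var_error = 10.4678

10.4678


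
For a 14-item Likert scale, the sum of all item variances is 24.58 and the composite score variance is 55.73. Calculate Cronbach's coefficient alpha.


alpha = (k/(k-1)) * (1 - sum(si^2)/s_total^2)
= (14/13) * (1 - 24.58/55.73)
alpha = 0.6019

0.6019


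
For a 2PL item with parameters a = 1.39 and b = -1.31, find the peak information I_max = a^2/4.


For 2PL, max info at theta = b = -1.31
I_max = a^2 / 4 = 1.39^2 / 4
= 1.9321 / 4
I_max = 0.483

0.483


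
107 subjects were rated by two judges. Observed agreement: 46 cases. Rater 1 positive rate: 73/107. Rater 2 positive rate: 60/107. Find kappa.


P_o = 46/107 = 0.429907
P_e = (73*60 + 34*47) / 11449 = 0.522142
kappa = (P_o - P_e) / (1 - P_e)
kappa = (0.429907 - 0.522142) / (1 - 0.522142)
kappa = -0.193

-0.193


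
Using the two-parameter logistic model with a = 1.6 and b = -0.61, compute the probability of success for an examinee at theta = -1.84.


a*(theta - b) = 1.6 * (-1.84 - -0.61) = -1.968
exp(--1.968) = 7.1563
P = 1 / (1 + 7.1563)
P = 0.1226

0.1226


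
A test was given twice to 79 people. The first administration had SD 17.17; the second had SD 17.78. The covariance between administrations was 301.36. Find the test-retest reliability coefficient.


r = cov(X,Y) / (SD_X * SD_Y)
r = 301.36 / (17.17 * 17.78)
r = 301.36 / 305.2826
r = 0.9872

0.9872


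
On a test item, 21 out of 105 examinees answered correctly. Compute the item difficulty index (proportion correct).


Item difficulty p = number correct / total examinees
p = 21 / 105
p = 0.2

0.2


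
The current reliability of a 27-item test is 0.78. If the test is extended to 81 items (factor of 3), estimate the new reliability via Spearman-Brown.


r_new = (n * rxx) / (1 + (n-1) * rxx)
r_new = (3 * 0.78) / (1 + 2 * 0.78)
r_new = 2.34 / 2.56
r_new = 0.9141

0.9141


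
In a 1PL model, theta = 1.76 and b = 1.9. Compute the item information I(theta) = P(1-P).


P = 1/(1+exp(-(1.76-1.9))) = 0.4651
I = P*(1-P) = 0.4651 * 0.5349
I = 0.2488

0.2488


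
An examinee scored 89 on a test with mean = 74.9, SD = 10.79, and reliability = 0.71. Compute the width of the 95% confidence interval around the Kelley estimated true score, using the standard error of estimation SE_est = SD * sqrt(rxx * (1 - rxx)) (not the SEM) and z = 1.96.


True score estimate = 0.71*89 + 0.29*74.9 = 84.911
SE_est = SD * sqrt(rxx * (1 - rxx)) = 10.79 * sqrt(0.71 * 0.29) = 10.79 * sqrt(0.2059) = 4.896093
CI = T_est +/- z * SE_est, so width = 2 * z * SE_est = 2 * 1.96 * 4.896093
Width = 19.1927

19.1927


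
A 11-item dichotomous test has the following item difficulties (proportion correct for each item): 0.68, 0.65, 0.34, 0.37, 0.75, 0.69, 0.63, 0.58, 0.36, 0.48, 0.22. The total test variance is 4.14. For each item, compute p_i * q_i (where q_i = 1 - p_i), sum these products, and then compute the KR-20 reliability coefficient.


For each item, compute p_i * q_i:
  Item 1: 0.68 * 0.32 = 0.2176
  Item 2: 0.65 * 0.35 = 0.2275
  Item 3: 0.34 * 0.66 = 0.2244
  Item 4: 0.37 * 0.63 = 0.2331
  Item 5: 0.75 * 0.25 = 0.1875
  Item 6: 0.69 * 0.31 = 0.2139
  Item 7: 0.63 * 0.37 = 0.2331
  Item 8: 0.58 * 0.42 = 0.2436
  Item 9: 0.36 * 0.64 = 0.2304
  Item 10: 0.48 * 0.52 = 0.2496
  Item 11: 0.22 * 0.78 = 0.1716
Sum(p_i * q_i) = 0.2176 + 0.2275 + 0.2244 + 0.2331 + 0.1875 + 0.2139 + 0.2331 + 0.2436 + 0.2304 + 0.2496 + 0.1716 = 2.4323
KR-20 = (k/(k-1)) * (1 - Sum(p_i*q_i) / Var_total)
= (11/10) * (1 - 2.4323/4.14)
= 1.1 * 0.4125
KR-20 = 0.4537

0.4537


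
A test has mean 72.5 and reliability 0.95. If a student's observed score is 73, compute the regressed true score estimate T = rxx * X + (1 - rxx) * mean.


T_est = rxx * X + (1 - rxx) * mean
T_est = 0.95 * 73 + 0.05 * 72.5
T_est = 69.35 + 3.625
T_est = 72.975

72.975


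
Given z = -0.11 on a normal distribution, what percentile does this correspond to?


CDF(z) = 0.5 * (1 + erf(z/sqrt(2)))
erf(-0.0778) = -0.0876
CDF = 0.4562
Percentile rank = 0.4562 * 100 = 45.62

45.62


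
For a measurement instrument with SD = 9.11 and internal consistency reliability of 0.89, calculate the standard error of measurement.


SEM = SD * sqrt(1 - rxx)
SEM = 9.11 * sqrt(1 - 0.89)
SEM = 9.11 * sqrt(0.11) = 9.11 * 0.331662
SEM = 3.0214

3.0214


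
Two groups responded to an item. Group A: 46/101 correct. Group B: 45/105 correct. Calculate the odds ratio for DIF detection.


Odds_A = 46/55 = 0.8364
Odds_B = 45/60 = 0.75
OR = Odds_A / Odds_B = 0.8364 / 0.75
Exactly, OR = (46 * 60) / (55 * 45) = 2760 / 2475
OR = 1.1152

1.1152


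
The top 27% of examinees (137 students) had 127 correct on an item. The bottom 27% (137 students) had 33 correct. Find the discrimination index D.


p_upper = 127/137 = 0.927
p_lower = 33/137 = 0.2409
D = 0.927 - 0.2409 = 0.6861

0.6861


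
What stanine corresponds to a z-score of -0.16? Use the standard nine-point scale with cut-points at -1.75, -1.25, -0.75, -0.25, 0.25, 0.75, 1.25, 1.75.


Stanine boundaries: [-1.75, -1.25, -0.75, -0.25, 0.25, 0.75, 1.25, 1.75]
z = -0.16
Check each boundary:
  z >= -1.75 -> could be stanine 2
  z >= -1.25 -> could be stanine 3
  z >= -0.75 -> could be stanine 4
  z >= -0.25 -> could be stanine 5
  z < 0.25
  z < 0.75
  z < 1.25
  z < 1.75
Highest qualifying boundary gives stanine = 5

5


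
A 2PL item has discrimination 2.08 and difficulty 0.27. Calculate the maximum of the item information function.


For 2PL, max info at theta = b = 0.27
I_max = a^2 / 4 = 2.08^2 / 4
= 4.3264 / 4
I_max = 1.0816

1.0816


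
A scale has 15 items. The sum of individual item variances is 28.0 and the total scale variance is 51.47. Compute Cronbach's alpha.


alpha = (k/(k-1)) * (1 - sum(si^2)/s_total^2)
= (15/14) * (1 - 28.0/51.47)
alpha = 0.4886

0.4886


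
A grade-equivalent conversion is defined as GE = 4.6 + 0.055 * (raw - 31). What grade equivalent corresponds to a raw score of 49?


raw - median = 49 - 31 = 18
slope * diff = 0.055 * 18 = 0.99
GE = 4.6 + 0.99
GE = 5.59

5.59


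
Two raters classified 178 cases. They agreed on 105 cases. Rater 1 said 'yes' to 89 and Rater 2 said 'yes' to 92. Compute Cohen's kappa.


P_o = 105/178 = 0.589888
P_e = (89*92 + 89*86) / 31684 = 0.5
kappa = (P_o - P_e) / (1 - P_e)
kappa = (0.589888 - 0.5) / (1 - 0.5)
kappa = 0.1798

0.1798


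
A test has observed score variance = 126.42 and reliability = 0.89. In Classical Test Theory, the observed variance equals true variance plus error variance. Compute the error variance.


var_true = rxx * var_obs = 0.89 * 126.42 = 112.5138
var_error = var_obs - var_true
var_error = 126.42 - 112.5138
var_error = 13.9062

13.9062


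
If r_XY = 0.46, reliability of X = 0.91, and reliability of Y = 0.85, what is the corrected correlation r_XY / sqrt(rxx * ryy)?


r_corrected = rxy / sqrt(rxx * ryy)
= 0.46 / sqrt(0.91 * 0.85)
= 0.46 / sqrt(0.7735)
= 0.46 / 0.879488
r_corrected = 0.523

0.523


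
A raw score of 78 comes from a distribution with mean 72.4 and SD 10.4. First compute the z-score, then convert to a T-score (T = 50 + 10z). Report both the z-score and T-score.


z = (X - mean) / SD = (78 - 72.4) / 10.4
z = 5.6 / 10.4
z = 0.5385
T-score = T = 50 + 10z
Carry z at full precision (z = 5.6 / 10.4) into the conversion:
T-score = 50 + 10 * (5.6 / 10.4) = 50 + 56 / 10.4
T-score = 50 + 5.3846
T-score = 55.3846

55.3846


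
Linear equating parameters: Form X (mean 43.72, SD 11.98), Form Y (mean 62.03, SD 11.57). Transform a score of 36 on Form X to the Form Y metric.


slope = SD_Y / SD_X = 11.57 / 11.98 ~ 0.9658
intercept = mean_Y - slope * mean_X = 62.03 - (11.57 / 11.98) * 43.72 ~ 19.8063
Y = slope * X + intercept. To avoid rounding drift from the rounded slope/intercept, evaluate the equivalent form Y = mean_Y + SD_Y * (X - mean_X) / SD_X at full precision:
Y = 62.03 + 11.57 * (36 - 43.72) / 11.98
Y = 62.03 - 11.57 * 7.72 / 11.98
Y = 62.03 - 89.3204 / 11.98
Y = 62.03 - 7.4558
Y = 54.5742

54.5742


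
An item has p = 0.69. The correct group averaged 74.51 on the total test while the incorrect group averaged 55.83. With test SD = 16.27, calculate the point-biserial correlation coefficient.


q = 1 - p = 0.31
rpb = ((M1 - M0) / SD) * sqrt(p * q)
rpb = ((74.51 - 55.83) / 16.27) * sqrt(0.69 * 0.31)
rpb = 0.531

0.531


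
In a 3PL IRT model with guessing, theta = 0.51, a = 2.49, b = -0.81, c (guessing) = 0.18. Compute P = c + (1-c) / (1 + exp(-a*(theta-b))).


logit = 2.49*(0.51 - -0.81) = 3.2868
P* = 1/(1 + exp(-3.2868)) = 0.964
P = 0.18 + (1 - 0.18) * 0.964
P = 0.9705

0.9705


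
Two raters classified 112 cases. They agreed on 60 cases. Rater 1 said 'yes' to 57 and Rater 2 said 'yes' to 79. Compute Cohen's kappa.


P_o = 60/112 = 0.535714
P_e = (57*79 + 55*33) / 12544 = 0.503667
kappa = (P_o - P_e) / (1 - P_e)
kappa = (0.535714 - 0.503667) / (1 - 0.503667)
kappa = 0.0646

0.0646


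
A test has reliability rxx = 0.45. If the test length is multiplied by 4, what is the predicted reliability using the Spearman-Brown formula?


r_new = (n * rxx) / (1 + (n-1) * rxx)
r_new = (4 * 0.45) / (1 + 3 * 0.45)
r_new = 1.8 / 2.35
r_new = 0.766

0.766


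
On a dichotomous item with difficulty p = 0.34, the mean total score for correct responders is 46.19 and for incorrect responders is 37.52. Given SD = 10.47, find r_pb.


q = 1 - p = 0.66
rpb = ((M1 - M0) / SD) * sqrt(p * q)
rpb = ((46.19 - 37.52) / 10.47) * sqrt(0.34 * 0.66)
rpb = 0.3923

0.3923


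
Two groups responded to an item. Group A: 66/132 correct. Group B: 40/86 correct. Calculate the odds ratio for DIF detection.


Odds_A = 66/66 = 1.0
Odds_B = 40/46 = 0.8696
OR = Odds_A / Odds_B = 1.0 / 0.8696
Exactly, OR = (66 * 46) / (66 * 40) = 3036 / 2640
OR = 1.15

1.15


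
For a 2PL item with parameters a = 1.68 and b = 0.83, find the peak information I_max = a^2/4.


For 2PL, max info at theta = b = 0.83
I_max = a^2 / 4 = 1.68^2 / 4
= 2.8224 / 4
I_max = 0.7056

0.7056


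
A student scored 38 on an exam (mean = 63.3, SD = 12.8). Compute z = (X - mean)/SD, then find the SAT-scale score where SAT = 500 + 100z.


z = (X - mean) / SD = (38 - 63.3) / 12.8
z = -25.3 / 12.8
z = -1.9766
SAT-scale = SAT = 500 + 100z
Carry z at full precision (z = -25.3 / 12.8) into the conversion:
SAT-scale = 500 + 100 * (-25.3 / 12.8) = 500 + -2530 / 12.8
SAT-scale = 500 + -197.6562
SAT-scale = 302.3438

302.3438


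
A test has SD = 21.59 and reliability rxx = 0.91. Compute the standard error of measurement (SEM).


SEM = SD * sqrt(1 - rxx)
SEM = 21.59 * sqrt(1 - 0.91)
SEM = 21.59 * sqrt(0.09) = 21.59 * 0.3
SEM = 6.477

6.477


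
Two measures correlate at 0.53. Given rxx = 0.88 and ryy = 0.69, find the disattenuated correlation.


r_corrected = rxy / sqrt(rxx * ryy)
= 0.53 / sqrt(0.88 * 0.69)
= 0.53 / sqrt(0.6072)
= 0.53 / 0.77923
r_corrected = 0.6802

0.6802


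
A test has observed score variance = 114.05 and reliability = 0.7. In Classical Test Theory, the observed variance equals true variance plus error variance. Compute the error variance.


var_true = rxx * var_obs = 0.7 * 114.05 = 79.835
var_error = var_obs - var_true
var_error = 114.05 - 79.835
var_error = 34.215

34.215


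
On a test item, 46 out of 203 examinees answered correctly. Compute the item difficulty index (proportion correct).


Item difficulty p = number correct / total examinees
p = 46 / 203
p = 0.2266

0.2266


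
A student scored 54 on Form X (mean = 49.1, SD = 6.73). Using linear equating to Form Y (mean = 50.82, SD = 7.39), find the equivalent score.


slope = SD_Y / SD_X = 7.39 / 6.73 ~ 1.0981
intercept = mean_Y - slope * mean_X = 50.82 - (7.39 / 6.73) * 49.1 ~ -3.0952
Y = slope * X + intercept. To avoid rounding drift from the rounded slope/intercept, evaluate the equivalent form Y = mean_Y + SD_Y * (X - mean_X) / SD_X at full precision:
Y = 50.82 + 7.39 * (54 - 49.1) / 6.73
Y = 50.82 + 7.39 * 4.9 / 6.73
Y = 50.82 + 36.211 / 6.73
Y = 50.82 + 5.3805
Y = 56.2005

56.2005


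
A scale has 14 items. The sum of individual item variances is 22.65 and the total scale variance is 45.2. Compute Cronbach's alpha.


alpha = (k/(k-1)) * (1 - sum(si^2)/s_total^2)
= (14/13) * (1 - 22.65/45.2)
alpha = 0.5373

0.5373


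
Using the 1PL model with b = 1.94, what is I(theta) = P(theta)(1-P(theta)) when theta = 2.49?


P = 1/(1+exp(-(2.49-1.94))) = 0.6341
I = P*(1-P) = 0.6341 * 0.3659
I = 0.232

0.232


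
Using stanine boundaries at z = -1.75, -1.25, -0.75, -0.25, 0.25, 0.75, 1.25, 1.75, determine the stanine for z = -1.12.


Stanine boundaries: [-1.75, -1.25, -0.75, -0.25, 0.25, 0.75, 1.25, 1.75]
z = -1.12
Check each boundary:
  z >= -1.75 -> could be stanine 2
  z >= -1.25 -> could be stanine 3
  z < -0.75
  z < -0.25
  z < 0.25
  z < 0.75
  z < 1.25
  z < 1.75
Highest qualifying boundary gives stanine = 3

3


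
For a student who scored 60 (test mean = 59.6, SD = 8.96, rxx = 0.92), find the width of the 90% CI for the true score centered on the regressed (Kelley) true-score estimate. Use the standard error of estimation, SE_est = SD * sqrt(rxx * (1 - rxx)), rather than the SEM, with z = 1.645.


True score estimate = 0.92*60 + 0.08*59.6 = 59.968
SE_est = SD * sqrt(rxx * (1 - rxx)) = 8.96 * sqrt(0.92 * 0.08) = 8.96 * sqrt(0.0736) = 2.430787
CI = T_est +/- z * SE_est, so width = 2 * z * SE_est = 2 * 1.645 * 2.430787
Width = 7.9973

7.9973


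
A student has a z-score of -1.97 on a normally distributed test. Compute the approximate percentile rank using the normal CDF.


CDF(z) = 0.5 * (1 + erf(z/sqrt(2)))
erf(-1.393) = -0.9512
CDF = 0.0244
Percentile rank = 0.0244 * 100 = 2.44

2.44


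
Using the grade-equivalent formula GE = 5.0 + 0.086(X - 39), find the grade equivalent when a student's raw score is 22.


raw - median = 22 - 39 = -17
slope * diff = 0.086 * -17 = -1.462
GE = 5.0 + -1.462
GE = 3.538

3.538


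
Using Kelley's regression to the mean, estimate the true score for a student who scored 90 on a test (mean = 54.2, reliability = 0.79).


T_est = rxx * X + (1 - rxx) * mean
T_est = 0.79 * 90 + 0.21 * 54.2
T_est = 71.1 + 11.382
T_est = 82.482

82.482


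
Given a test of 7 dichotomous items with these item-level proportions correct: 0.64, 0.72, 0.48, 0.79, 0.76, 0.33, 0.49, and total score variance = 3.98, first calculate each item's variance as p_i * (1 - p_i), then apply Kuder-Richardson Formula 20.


For each item, compute p_i * q_i:
  Item 1: 0.64 * 0.36 = 0.2304
  Item 2: 0.72 * 0.28 = 0.2016
  Item 3: 0.48 * 0.52 = 0.2496
  Item 4: 0.79 * 0.21 = 0.1659
  Item 5: 0.76 * 0.24 = 0.1824
  Item 6: 0.33 * 0.67 = 0.2211
  Item 7: 0.49 * 0.51 = 0.2499
Sum(p_i * q_i) = 0.2304 + 0.2016 + 0.2496 + 0.1659 + 0.1824 + 0.2211 + 0.2499 = 1.5009
KR-20 = (k/(k-1)) * (1 - Sum(p_i*q_i) / Var_total)
= (7/6) * (1 - 1.5009/3.98)
= 1.1667 * 0.6229
KR-20 = 0.7267

0.7267


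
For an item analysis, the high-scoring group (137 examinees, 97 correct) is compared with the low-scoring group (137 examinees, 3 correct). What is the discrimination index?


p_upper = 97/137 = 0.708
p_lower = 3/137 = 0.0219
D = 0.708 - 0.0219 = 0.6861

0.6861


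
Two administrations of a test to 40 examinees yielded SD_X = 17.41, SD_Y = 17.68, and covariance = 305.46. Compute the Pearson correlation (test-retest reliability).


r = cov(X,Y) / (SD_X * SD_Y)
r = 305.46 / (17.41 * 17.68)
r = 305.46 / 307.8088
r = 0.9924

0.9924


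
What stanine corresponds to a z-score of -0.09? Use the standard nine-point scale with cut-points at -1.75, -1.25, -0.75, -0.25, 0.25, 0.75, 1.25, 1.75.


Stanine boundaries: [-1.75, -1.25, -0.75, -0.25, 0.25, 0.75, 1.25, 1.75]
z = -0.09
Check each boundary:
  z >= -1.75 -> could be stanine 2
  z >= -1.25 -> could be stanine 3
  z >= -0.75 -> could be stanine 4
  z >= -0.25 -> could be stanine 5
  z < 0.25
  z < 0.75
  z < 1.25
  z < 1.75
Highest qualifying boundary gives stanine = 5

5


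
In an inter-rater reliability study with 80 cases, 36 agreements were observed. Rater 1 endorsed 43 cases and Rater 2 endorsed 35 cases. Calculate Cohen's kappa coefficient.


P_o = 36/80 = 0.45
P_e = (43*35 + 37*45) / 6400 = 0.495312
kappa = (P_o - P_e) / (1 - P_e)
kappa = (0.45 - 0.495312) / (1 - 0.495312)
kappa = -0.0898

-0.0898


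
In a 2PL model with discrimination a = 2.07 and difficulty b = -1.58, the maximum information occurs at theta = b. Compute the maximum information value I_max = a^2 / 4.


For 2PL, max info at theta = b = -1.58
I_max = a^2 / 4 = 2.07^2 / 4
= 4.2849 / 4
I_max = 1.0712

1.0712


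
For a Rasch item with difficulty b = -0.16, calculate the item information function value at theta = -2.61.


P = 1/(1+exp(-(-2.61--0.16))) = 0.0794
I = P*(1-P) = 0.0794 * 0.9206
I = 0.0731

0.0731


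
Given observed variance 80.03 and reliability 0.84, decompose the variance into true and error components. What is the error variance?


var_true = rxx * var_obs = 0.84 * 80.03 = 67.2252
var_error = var_obs - var_true
var_error = 80.03 - 67.2252
var_error = 12.8048

12.8048


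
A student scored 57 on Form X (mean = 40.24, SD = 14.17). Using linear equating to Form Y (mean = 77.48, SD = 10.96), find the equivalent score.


slope = SD_Y / SD_X = 10.96 / 14.17 ~ 0.7735
intercept = mean_Y - slope * mean_X = 77.48 - (10.96 / 14.17) * 40.24 ~ 46.3558
Y = slope * X + intercept. To avoid rounding drift from the rounded slope/intercept, evaluate the equivalent form Y = mean_Y + SD_Y * (X - mean_X) / SD_X at full precision:
Y = 77.48 + 10.96 * (57 - 40.24) / 14.17
Y = 77.48 + 10.96 * 16.76 / 14.17
Y = 77.48 + 183.6896 / 14.17
Y = 77.48 + 12.9633
Y = 90.4433

90.4433


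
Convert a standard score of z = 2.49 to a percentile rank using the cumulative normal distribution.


CDF(z) = 0.5 * (1 + erf(z/sqrt(2)))
erf(1.7607) = 0.9872
CDF = 0.9936
Percentile rank = 0.9936 * 100 = 99.36

99.36


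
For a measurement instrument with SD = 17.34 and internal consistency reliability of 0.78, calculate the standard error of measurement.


SEM = SD * sqrt(1 - rxx)
SEM = 17.34 * sqrt(1 - 0.78)
SEM = 17.34 * sqrt(0.22) = 17.34 * 0.469042
SEM = 8.1332

8.1332


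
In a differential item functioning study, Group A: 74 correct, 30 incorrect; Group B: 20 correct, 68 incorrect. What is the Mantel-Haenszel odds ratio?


Odds_A = 74/30 = 2.4667
Odds_B = 20/68 = 0.2941
OR = Odds_A / Odds_B = 2.4667 / 0.2941
Exactly, OR = (74 * 68) / (30 * 20) = 5032 / 600
OR = 8.3867

8.3867


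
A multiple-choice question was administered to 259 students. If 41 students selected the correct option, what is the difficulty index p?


Item difficulty p = number correct / total examinees
p = 41 / 259
p = 0.1583

0.1583


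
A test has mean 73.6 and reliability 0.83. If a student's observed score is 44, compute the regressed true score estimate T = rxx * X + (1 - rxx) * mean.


T_est = rxx * X + (1 - rxx) * mean
T_est = 0.83 * 44 + 0.17 * 73.6
T_est = 36.52 + 12.512
T_est = 49.032

49.032


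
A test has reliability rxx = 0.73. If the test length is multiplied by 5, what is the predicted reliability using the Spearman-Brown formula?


r_new = (n * rxx) / (1 + (n-1) * rxx)
r_new = (5 * 0.73) / (1 + 4 * 0.73)
r_new = 3.65 / 3.92
r_new = 0.9311

0.9311


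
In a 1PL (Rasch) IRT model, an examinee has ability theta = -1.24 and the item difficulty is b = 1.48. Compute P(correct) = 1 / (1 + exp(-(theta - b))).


theta - b = -1.24 - 1.48 = -2.72
exp(-(theta - b)) = exp(2.72) = 15.1803
P = 1 / (1 + 15.1803)
P = 0.0618

0.0618


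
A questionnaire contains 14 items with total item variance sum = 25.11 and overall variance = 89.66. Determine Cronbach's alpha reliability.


alpha = (k/(k-1)) * (1 - sum(si^2)/s_total^2)
= (14/13) * (1 - 25.11/89.66)
alpha = 0.7753

0.7753


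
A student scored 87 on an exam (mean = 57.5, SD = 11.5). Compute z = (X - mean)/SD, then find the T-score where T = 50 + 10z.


z = (X - mean) / SD = (87 - 57.5) / 11.5
z = 29.5 / 11.5
z = 2.5652
T-score = T = 50 + 10z
Carry z at full precision (z = 29.5 / 11.5) into the conversion:
T-score = 50 + 10 * (29.5 / 11.5) = 50 + 295 / 11.5
T-score = 50 + 25.6522
T-score = 75.6522

75.6522


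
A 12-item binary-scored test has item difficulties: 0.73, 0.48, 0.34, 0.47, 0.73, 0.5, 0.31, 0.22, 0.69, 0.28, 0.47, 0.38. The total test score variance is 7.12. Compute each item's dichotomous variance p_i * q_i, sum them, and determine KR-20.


For each item, compute p_i * q_i:
  Item 1: 0.73 * 0.27 = 0.1971
  Item 2: 0.48 * 0.52 = 0.2496
  Item 3: 0.34 * 0.66 = 0.2244
  Item 4: 0.47 * 0.53 = 0.2491
  Item 5: 0.73 * 0.27 = 0.1971
  Item 6: 0.5 * 0.5 = 0.25
  Item 7: 0.31 * 0.69 = 0.2139
  Item 8: 0.22 * 0.78 = 0.1716
  Item 9: 0.69 * 0.31 = 0.2139
  Item 10: 0.28 * 0.72 = 0.2016
  Item 11: 0.47 * 0.53 = 0.2491
  Item 12: 0.38 * 0.62 = 0.2356
Sum(p_i * q_i) = 0.1971 + 0.2496 + 0.2244 + 0.2491 + 0.1971 + 0.25 + 0.2139 + 0.1716 + 0.2139 + 0.2016 + 0.2491 + 0.2356 = 2.653
KR-20 = (k/(k-1)) * (1 - Sum(p_i*q_i) / Var_total)
= (12/11) * (1 - 2.653/7.12)
= 1.0909 * 0.6274
KR-20 = 0.6844

0.6844


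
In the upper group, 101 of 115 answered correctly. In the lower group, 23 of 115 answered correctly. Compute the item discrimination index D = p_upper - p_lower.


p_upper = 101/115 = 0.8783
p_lower = 23/115 = 0.2
D = 0.8783 - 0.2 = 0.6783

0.6783


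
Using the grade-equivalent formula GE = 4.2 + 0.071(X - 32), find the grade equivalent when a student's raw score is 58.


raw - median = 58 - 32 = 26
slope * diff = 0.071 * 26 = 1.846
GE = 4.2 + 1.846
GE = 6.046

6.046


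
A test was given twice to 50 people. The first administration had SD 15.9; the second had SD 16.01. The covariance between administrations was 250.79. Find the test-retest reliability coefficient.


r = cov(X,Y) / (SD_X * SD_Y)
r = 250.79 / (15.9 * 16.01)
r = 250.79 / 254.559
r = 0.9852

0.9852


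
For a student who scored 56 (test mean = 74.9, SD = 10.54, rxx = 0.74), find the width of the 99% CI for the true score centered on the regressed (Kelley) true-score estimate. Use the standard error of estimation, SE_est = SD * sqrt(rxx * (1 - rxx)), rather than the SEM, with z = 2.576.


True score estimate = 0.74*56 + 0.26*74.9 = 60.914
SE_est = SD * sqrt(rxx * (1 - rxx)) = 10.54 * sqrt(0.74 * 0.26) = 10.54 * sqrt(0.1924) = 4.623205
CI = T_est +/- z * SE_est, so width = 2 * z * SE_est = 2 * 2.576 * 4.623205
Width = 23.8188

23.8188


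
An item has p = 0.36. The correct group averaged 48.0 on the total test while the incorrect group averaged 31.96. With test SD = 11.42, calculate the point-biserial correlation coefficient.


q = 1 - p = 0.64
rpb = ((M1 - M0) / SD) * sqrt(p * q)
rpb = ((48.0 - 31.96) / 11.42) * sqrt(0.36 * 0.64)
rpb = 0.6742

0.6742


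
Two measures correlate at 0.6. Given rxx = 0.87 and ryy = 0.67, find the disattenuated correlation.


r_corrected = rxy / sqrt(rxx * ryy)
= 0.6 / sqrt(0.87 * 0.67)
= 0.6 / sqrt(0.5829)
= 0.6 / 0.763479
r_corrected = 0.7859

0.7859


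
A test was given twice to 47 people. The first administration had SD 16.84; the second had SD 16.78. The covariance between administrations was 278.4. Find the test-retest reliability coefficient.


r = cov(X,Y) / (SD_X * SD_Y)
r = 278.4 / (16.84 * 16.78)
r = 278.4 / 282.5752
r = 0.9852

0.9852


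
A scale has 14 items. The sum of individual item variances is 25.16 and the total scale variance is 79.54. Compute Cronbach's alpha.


alpha = (k/(k-1)) * (1 - sum(si^2)/s_total^2)
= (14/13) * (1 - 25.16/79.54)
alpha = 0.7363

0.7363


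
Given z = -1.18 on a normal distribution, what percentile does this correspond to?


CDF(z) = 0.5 * (1 + erf(z/sqrt(2)))
erf(-0.8344) = -0.762
CDF = 0.119
Percentile rank = 0.119 * 100 = 11.9

11.9


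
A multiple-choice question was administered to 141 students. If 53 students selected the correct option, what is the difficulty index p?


Item difficulty p = number correct / total examinees
p = 53 / 141
p = 0.3759

0.3759


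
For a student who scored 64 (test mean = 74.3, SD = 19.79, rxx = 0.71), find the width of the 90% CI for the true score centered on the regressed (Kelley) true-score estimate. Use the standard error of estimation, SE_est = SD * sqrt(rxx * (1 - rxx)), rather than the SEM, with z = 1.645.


True score estimate = 0.71*64 + 0.29*74.3 = 66.987
SE_est = SD * sqrt(rxx * (1 - rxx)) = 19.79 * sqrt(0.71 * 0.29) = 19.79 * sqrt(0.2059) = 8.979951
CI = T_est +/- z * SE_est, so width = 2 * z * SE_est = 2 * 1.645 * 8.979951
Width = 29.544

29.544


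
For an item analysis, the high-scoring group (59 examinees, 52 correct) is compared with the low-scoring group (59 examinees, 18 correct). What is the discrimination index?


p_upper = 52/59 = 0.8814
p_lower = 18/59 = 0.3051
D = 0.8814 - 0.3051 = 0.5763

0.5763


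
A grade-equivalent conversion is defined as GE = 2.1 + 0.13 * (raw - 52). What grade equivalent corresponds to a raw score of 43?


raw - median = 43 - 52 = -9
slope * diff = 0.13 * -9 = -1.17
GE = 2.1 + -1.17
GE = 0.93

0.93


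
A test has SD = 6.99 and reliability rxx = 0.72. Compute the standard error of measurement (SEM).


SEM = SD * sqrt(1 - rxx)
SEM = 6.99 * sqrt(1 - 0.72)
SEM = 6.99 * sqrt(0.28) = 6.99 * 0.52915
SEM = 3.6988

3.6988


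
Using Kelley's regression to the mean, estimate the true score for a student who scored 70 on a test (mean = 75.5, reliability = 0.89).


T_est = rxx * X + (1 - rxx) * mean
T_est = 0.89 * 70 + 0.11 * 75.5
T_est = 62.3 + 8.305
T_est = 70.605

70.605


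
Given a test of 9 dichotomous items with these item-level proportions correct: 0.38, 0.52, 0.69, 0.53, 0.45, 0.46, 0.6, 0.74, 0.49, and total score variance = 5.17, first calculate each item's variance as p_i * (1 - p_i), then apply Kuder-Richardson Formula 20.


For each item, compute p_i * q_i:
  Item 1: 0.38 * 0.62 = 0.2356
  Item 2: 0.52 * 0.48 = 0.2496
  Item 3: 0.69 * 0.31 = 0.2139
  Item 4: 0.53 * 0.47 = 0.2491
  Item 5: 0.45 * 0.55 = 0.2475
  Item 6: 0.46 * 0.54 = 0.2484
  Item 7: 0.6 * 0.4 = 0.24
  Item 8: 0.74 * 0.26 = 0.1924
  Item 9: 0.49 * 0.51 = 0.2499
Sum(p_i * q_i) = 0.2356 + 0.2496 + 0.2139 + 0.2491 + 0.2475 + 0.2484 + 0.24 + 0.1924 + 0.2499 = 2.1264
KR-20 = (k/(k-1)) * (1 - Sum(p_i*q_i) / Var_total)
= (9/8) * (1 - 2.1264/5.17)
= 1.125 * 0.5887
KR-20 = 0.6623

0.6623


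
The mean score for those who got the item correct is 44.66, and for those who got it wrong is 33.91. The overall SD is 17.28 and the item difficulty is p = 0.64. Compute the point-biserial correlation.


q = 1 - p = 0.36
rpb = ((M1 - M0) / SD) * sqrt(p * q)
rpb = ((44.66 - 33.91) / 17.28) * sqrt(0.64 * 0.36)
rpb = 0.2986

0.2986


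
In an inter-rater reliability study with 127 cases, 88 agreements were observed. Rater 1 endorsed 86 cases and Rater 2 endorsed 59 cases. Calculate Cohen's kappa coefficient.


P_o = 88/127 = 0.692913
P_e = (86*59 + 41*68) / 16129 = 0.487445
kappa = (P_o - P_e) / (1 - P_e)
kappa = (0.692913 - 0.487445) / (1 - 0.487445)
kappa = 0.4009

0.4009


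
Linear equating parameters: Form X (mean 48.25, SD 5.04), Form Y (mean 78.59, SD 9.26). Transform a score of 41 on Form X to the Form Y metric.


slope = SD_Y / SD_X = 9.26 / 5.04 ~ 1.8373
intercept = mean_Y - slope * mean_X = 78.59 - (9.26 / 5.04) * 48.25 ~ -10.0598
Y = slope * X + intercept. To avoid rounding drift from the rounded slope/intercept, evaluate the equivalent form Y = mean_Y + SD_Y * (X - mean_X) / SD_X at full precision:
Y = 78.59 + 9.26 * (41 - 48.25) / 5.04
Y = 78.59 - 9.26 * 7.25 / 5.04
Y = 78.59 - 67.135 / 5.04
Y = 78.59 - 13.3204
Y = 65.2696

65.2696


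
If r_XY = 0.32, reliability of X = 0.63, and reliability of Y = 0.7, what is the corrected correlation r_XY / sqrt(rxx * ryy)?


r_corrected = rxy / sqrt(rxx * ryy)
= 0.32 / sqrt(0.63 * 0.7)
= 0.32 / sqrt(0.441)
= 0.32 / 0.664078
r_corrected = 0.4819

0.4819


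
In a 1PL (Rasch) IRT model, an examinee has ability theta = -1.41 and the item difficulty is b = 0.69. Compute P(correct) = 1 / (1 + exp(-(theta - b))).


theta - b = -1.41 - 0.69 = -2.1
exp(-(theta - b)) = exp(2.1) = 8.1662
P = 1 / (1 + 8.1662)
P = 0.1091

0.1091


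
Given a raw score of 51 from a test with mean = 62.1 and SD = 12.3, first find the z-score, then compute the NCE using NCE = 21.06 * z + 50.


z = (X - mean) / SD = (51 - 62.1) / 12.3
z = -11.1 / 12.3
z = -0.9024
NCE = NCE = 21.06z + 50
Carry z at full precision (z = -11.1 / 12.3) into the conversion:
NCE = 21.06 * (-11.1 / 12.3) + 50 = -233.766 / 12.3 + 50
NCE = -19.0054 + 50
NCE = 30.9946

30.9946


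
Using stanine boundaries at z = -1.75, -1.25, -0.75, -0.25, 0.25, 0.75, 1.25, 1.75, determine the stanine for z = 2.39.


Stanine boundaries: [-1.75, -1.25, -0.75, -0.25, 0.25, 0.75, 1.25, 1.75]
z = 2.39
Check each boundary:
  z >= -1.75 -> could be stanine 2
  z >= -1.25 -> could be stanine 3
  z >= -0.75 -> could be stanine 4
  z >= -0.25 -> could be stanine 5
  z >= 0.25 -> could be stanine 6
  z >= 0.75 -> could be stanine 7
  z >= 1.25 -> could be stanine 8
  z >= 1.75 -> could be stanine 9
Highest qualifying boundary gives stanine = 9

9
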